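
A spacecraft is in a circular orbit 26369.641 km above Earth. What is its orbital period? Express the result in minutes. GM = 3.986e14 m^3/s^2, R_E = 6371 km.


r = 32740.6410 km = 3.2740641e+07 m
T = 2*pi*sqrt(r^3/mu) = 2*pi*sqrt(3.5096316e+22 / 3.986e14)
T = 58957.8975 s = 982.6316 min

982.6316 minutes


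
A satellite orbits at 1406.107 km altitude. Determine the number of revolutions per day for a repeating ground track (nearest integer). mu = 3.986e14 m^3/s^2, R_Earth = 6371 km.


r = 7.777107e+06 m
T = 2*pi*sqrt(r^3/mu) = 6825.5607 s = 113.7593 min
revs/day = 1440 / 113.7593 = 12.6583
Rounded: 13 revolutions per day

13 revolutions per day


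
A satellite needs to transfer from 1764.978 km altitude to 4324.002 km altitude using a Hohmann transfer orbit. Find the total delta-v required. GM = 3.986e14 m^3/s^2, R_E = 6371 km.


r1 = 8135.9780 km = 8.135978e+06 m
r2 = 10695.0020 km = 1.0695002e+07 m
dv1 = sqrt(mu/r1)*(sqrt(2*r2/(r1+r2)) - 1) = 460.4478 m/s
dv2 = sqrt(mu/r2)*(1 - sqrt(2*r1/(r1+r2))) = 429.9505 m/s
total dv = |dv1| + |dv2| = 460.4478 + 429.9505 = 890.3983 m/s = 0.8903983 km/s

0.8904 km/s


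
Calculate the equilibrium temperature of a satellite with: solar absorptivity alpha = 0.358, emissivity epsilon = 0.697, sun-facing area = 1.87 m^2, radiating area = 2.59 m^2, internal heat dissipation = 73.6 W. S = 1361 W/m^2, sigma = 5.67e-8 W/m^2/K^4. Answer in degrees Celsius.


Numerator = alpha*S*A_sun + Q_int = 0.358*1361*1.87 + 73.6 = 984.7351 W
Denominator = eps*sigma*A_rad = 0.697*5.67e-8*2.59 = 1.0235654e-07 W/K^4
T^4 = 9.6206364e+09 K^4
T = 313.1850 K = 40.0350 C

40.0350 degrees Celsius


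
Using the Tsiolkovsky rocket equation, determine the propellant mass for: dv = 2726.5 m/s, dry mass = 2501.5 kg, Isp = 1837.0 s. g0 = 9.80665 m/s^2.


ve = Isp * g0 = 1837.0 * 9.80665 = 18014.816050 m/s
mass ratio = exp(dv/ve) = exp(2726.5/18014.816050) = 1.16340104
m_prop = m_dry * (mr - 1) = 2501.5 * (1.16340104 - 1)
m_prop = 408.7477 kg

408.7477 kg


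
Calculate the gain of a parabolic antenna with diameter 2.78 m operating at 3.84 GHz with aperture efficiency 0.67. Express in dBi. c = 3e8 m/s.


lambda = c/f = 3e8 / 3.84e+09 = 0.078125 m
G = eta*(pi*D/lambda)^2 = 0.67*(pi*2.78/0.078125)^2
G = 8373.0576 (linear)
G = 10*log10(8373.0576) = 39.2288 dBi

39.2288 dBi


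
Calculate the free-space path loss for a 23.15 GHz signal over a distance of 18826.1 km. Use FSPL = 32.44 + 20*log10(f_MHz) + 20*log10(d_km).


f = 23.15 GHz = 23150.0000 MHz
d = 18826.1 km
FSPL = 32.44 + 20*log10(23150.0000) + 20*log10(18826.1)
FSPL = 32.44 + 87.2910 + 85.4952
FSPL = 205.2262 dB

205.2262 dB


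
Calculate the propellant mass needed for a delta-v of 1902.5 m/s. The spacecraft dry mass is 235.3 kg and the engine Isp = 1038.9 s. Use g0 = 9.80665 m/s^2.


ve = Isp * g0 = 1038.9 * 9.80665 = 10188.128685 m/s
mass ratio = exp(dv/ve) = exp(1902.5/10188.128685) = 1.20531018
m_prop = m_dry * (mr - 1) = 235.3 * (1.20531018 - 1)
m_prop = 48.3095 kg

48.3095 kg


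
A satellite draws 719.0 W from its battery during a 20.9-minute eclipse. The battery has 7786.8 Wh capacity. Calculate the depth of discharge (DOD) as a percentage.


E_used = P * t / 60 = 719.0 * 20.9 / 60 = 250.4517 Wh
DOD = E_used / E_total * 100 = 250.4517 / 7786.8 * 100
DOD = 3.2164 %

3.2164 %


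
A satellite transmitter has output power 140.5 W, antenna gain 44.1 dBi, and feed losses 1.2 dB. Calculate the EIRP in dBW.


Pt = 140.5 W = 21.4768 dBW
EIRP = Pt_dBW + Gt - losses = 21.4768 + 44.1 - 1.2 = 64.3768 dBW

64.3768 dBW


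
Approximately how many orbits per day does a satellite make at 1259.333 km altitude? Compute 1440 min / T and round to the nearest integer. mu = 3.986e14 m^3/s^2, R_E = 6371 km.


r = 7.630333e+06 m
T = 2*pi*sqrt(r^3/mu) = 6633.2514 s = 110.5542 min
revs/day = 1440 / 110.5542 = 13.0253
Rounded: 13 revolutions per day

13 revolutions per day


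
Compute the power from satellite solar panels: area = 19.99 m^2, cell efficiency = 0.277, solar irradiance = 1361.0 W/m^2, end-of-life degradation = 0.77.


P = area * eta * S * degradation
P = 19.99 * 0.277 * 1361.0 * 0.77
P = 5802.8509 W

5802.8509 W


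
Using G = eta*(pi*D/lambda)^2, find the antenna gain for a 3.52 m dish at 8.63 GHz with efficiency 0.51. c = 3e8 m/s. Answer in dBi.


lambda = c/f = 3e8 / 8.63e+09 = 0.03476246 m
G = eta*(pi*D/lambda)^2 = 0.51*(pi*3.52/0.03476246)^2
G = 51610.0560 (linear)
G = 10*log10(51610.0560) = 47.1273 dBi

47.1273 dBi


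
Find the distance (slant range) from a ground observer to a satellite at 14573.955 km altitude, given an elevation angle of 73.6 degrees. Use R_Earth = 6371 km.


h = 14573.955 km, el = 73.6 deg
d = -R_E*sin(el) + sqrt((R_E*sin(el))^2 + 2*R_E*h + h^2)
d = -6371.0000*sin(1.2846) + sqrt((6371.0000*0.959314)^2 + 2*6371.0000*14573.955 + 14573.955^2)
d = 14755.7804 km

14755.7804 km


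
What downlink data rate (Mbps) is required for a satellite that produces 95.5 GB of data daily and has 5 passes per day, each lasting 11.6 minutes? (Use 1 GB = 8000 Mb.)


total contact time = 5 * 11.6 * 60 = 3480.0000 s
data = 95.5 GB = 764000.0000 Mb
rate = 764000.0000 / 3480.0000 = 219.5402 Mbps

219.5402 Mbps


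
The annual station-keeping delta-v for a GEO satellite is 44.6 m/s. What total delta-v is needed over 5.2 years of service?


dV = rate * years = 44.6 * 5.2
dV = 231.9200 m/s

231.9200 m/s


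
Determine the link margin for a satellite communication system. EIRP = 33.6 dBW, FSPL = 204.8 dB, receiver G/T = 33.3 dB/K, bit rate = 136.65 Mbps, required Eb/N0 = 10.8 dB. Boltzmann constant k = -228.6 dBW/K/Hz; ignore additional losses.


C/N0 = EIRP - FSPL + G/T - k = 33.6 - 204.8 + 33.3 - (-228.6)
C/N0 = 90.7000 dB-Hz
R_b = 136.65 Mbps = 1.3665e+08 bps -> 10*log10(R_b) = 81.3561 dB-Hz
Eb/N0 = C/N0 - 10*log10(R_b) = 90.7000 - 81.3561 = 9.3439 dB
Margin = Eb/N0 - Eb/N0_req = 9.3439 - 10.8 = -1.4561 dB (negative margin: link does not close)

-1.4561 dB


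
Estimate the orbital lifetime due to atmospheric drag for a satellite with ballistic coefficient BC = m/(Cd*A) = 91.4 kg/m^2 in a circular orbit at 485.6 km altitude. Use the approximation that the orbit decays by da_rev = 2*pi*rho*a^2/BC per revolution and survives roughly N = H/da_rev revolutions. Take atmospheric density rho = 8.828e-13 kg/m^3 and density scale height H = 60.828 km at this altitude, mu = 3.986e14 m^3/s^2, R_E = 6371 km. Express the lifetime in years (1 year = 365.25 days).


a = R_E + alt = 6856.6000 km = 6.8566e+06 m
da_rev = 2*pi*rho*a^2/BC = 2*pi*8.828e-13*(6.8566e+06)^2/91.4 = 2.853078 m per revolution
N = H/da_rev = 60828.0000 m / 2.853078 m = 21320.1331 revolutions
P = 2*pi*sqrt(a^3/mu) = 5650.3382 s
lifetime = N*P = 21320.1331 * 5650.3382 = 1.2046596e+08 s = 1394.2820 days
years = 1394.2820 / 365.25 = 3.8173 years

3.8173 years


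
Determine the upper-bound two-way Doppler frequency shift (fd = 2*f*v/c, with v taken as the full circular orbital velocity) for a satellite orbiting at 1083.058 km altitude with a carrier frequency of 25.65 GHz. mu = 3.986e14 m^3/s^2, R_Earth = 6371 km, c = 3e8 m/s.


r = 7.454058e+06 m
v = sqrt(mu/r) = 7312.6075 m/s (worst-case radial velocity)
f = 25.65 GHz = 2.565e+10 Hz
fd = 2*f*v/c = 2*2.565e+10*7312.6075/3.0e+08
fd = 1.2504559e+06 Hz

1.2505e+06 Hz


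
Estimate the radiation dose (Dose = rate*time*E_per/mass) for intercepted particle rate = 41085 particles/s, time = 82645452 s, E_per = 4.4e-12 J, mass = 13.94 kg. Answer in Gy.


Total energy deposited = rate * time * E_per
  = 41085 * 82645452 * 4.4e-12 = 14.9401 J
Dose = E_total / mass = 14.9401 / 13.94
Dose = 1.0717 Gy

1.0717 Gy


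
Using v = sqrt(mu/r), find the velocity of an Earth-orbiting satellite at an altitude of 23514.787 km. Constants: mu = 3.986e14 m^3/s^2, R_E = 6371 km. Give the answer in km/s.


r = R_E + alt = 6371.0 + 23514.787 = 29885.7870 km = 2.9885787e+07 m
v = sqrt(mu/r) = sqrt(3.986e14 / 2.9885787e+07) = 3652.0465 m/s = 3.6520 km/s

3.6520 km/s


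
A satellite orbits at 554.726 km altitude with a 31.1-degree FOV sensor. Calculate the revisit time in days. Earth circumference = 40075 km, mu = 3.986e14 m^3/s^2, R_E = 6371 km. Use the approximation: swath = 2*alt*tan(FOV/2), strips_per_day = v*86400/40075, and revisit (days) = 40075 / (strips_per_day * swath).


swath = 2*554.726*tan(0.2713987) = 308.7212 km
v = sqrt(mu/r) = 7586.4045 m/s = 7.5864 km/s
strips/day = v*86400/40075 = 7.5864*86400/40075 = 16.3560
coverage/day = strips * swath = 16.3560 * 308.7212 = 5049.4329 km
revisit = 40075 / 5049.4329 = 7.9365 days

7.9365 days


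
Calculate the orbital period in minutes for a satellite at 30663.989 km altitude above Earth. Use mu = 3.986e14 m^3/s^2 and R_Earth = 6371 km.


r = 37034.9890 km = 3.7034989e+07 m
T = 2*pi*sqrt(r^3/mu) = 2*pi*sqrt(5.0796836e+22 / 3.986e14)
T = 70929.9333 s = 1182.1656 min

1182.1656 minutes


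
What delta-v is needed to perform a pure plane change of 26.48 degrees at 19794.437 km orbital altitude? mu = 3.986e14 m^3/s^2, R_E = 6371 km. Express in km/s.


r = 26165.4370 km = 2.6165437e+07 m
V = sqrt(mu/r) = 3903.0548 m/s
di = 26.48 deg = 0.4621632 rad
dV = 2*V*sin(di/2) = 2*3903.0548*sin(0.2310816)
dV = 1787.8372 m/s = 1.7878 km/s

1.7878 km/s


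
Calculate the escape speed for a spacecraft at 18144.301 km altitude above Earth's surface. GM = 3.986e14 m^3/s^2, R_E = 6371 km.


r = 6371.0 + 18144.301 = 24515.3010 km = 2.4515301e+07 m
v_esc = sqrt(2*mu/r) = sqrt(2*3.986e14 / 2.4515301e+07)
v_esc = 5702.4965 m/s = 5.7025 km/s

5.7025 km/s


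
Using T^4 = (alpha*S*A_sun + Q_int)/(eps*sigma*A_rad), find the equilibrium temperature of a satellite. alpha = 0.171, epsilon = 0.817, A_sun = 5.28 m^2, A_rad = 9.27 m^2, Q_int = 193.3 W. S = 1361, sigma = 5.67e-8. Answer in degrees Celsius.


Numerator = alpha*S*A_sun + Q_int = 0.171*1361*5.28 + 193.3 = 1422.1197 W
Denominator = eps*sigma*A_rad = 0.817*5.67e-8*9.27 = 4.2942255e-07 W/K^4
T^4 = 3.3117024e+09 K^4
T = 239.8904 K = -33.2596 C

-33.2596 degrees Celsius


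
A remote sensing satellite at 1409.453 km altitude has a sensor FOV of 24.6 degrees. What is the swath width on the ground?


FOV = 24.6 deg = 0.429351 rad
swath = 2 * alt * tan(FOV/2) = 2 * 1409.453 * tan(0.2146755)
swath = 2 * 1409.453 * 0.2180353
swath = 614.6209 km

614.6209 km


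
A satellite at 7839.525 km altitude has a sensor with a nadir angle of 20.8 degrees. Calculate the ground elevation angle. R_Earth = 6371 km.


r = R_E + alt = 14210.5250 km
Law of sines in the satellite / Earth-center / ground-point triangle:
  sin(nadir)/R_E = sin(90 + el)/r  =>  cos(el) = (r/R_E)*sin(nadir)
cos(el) = (14210.5250 / 6371.0000) * sin(20.8 deg) = 0.7920666
el = arccos(0.7920666) = 37.6209 deg
(Earth-central angle = 90 - nadir - el = 31.5791 deg)

37.6209 degrees


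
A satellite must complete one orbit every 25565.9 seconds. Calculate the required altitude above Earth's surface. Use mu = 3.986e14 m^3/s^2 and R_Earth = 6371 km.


T = 25565.9 s
r = (mu*T^2/(4*pi^2))^(1/3) = (3.986e14 * 25565.9^2 / (4*pi^2))^(1/3)
r = 1.8757138e+07 m = 18757.1381 km
alt = r - R_E = 18757.1381 - 6371 = 12386.1381 km

12386.1381 km


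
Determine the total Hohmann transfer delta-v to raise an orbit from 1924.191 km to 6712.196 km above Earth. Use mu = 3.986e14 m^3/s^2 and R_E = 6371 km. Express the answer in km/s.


r1 = 8295.1910 km = 8.295191e+06 m
r2 = 13083.1960 km = 1.3083196e+07 m
dv1 = sqrt(mu/r1)*(sqrt(2*r2/(r1+r2)) - 1) = 737.0701 m/s
dv2 = sqrt(mu/r2)*(1 - sqrt(2*r1/(r1+r2))) = 657.2326 m/s
total dv = |dv1| + |dv2| = 737.0701 + 657.2326 = 1394.3027 m/s = 1.3943 km/s

1.3943 km/s


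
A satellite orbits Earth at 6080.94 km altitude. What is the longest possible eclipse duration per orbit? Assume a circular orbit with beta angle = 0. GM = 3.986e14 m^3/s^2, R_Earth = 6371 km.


r = 12451.9400 km
T = 230.4706 min
Eclipse fraction = arcsin(R_E/r)/pi = arcsin(6371.0000/12451.9400)/pi
= arcsin(0.5116472)/pi = 0.1709645
Eclipse duration = 0.1709645 * 230.4706 = 39.4023 min

39.4023 minutes


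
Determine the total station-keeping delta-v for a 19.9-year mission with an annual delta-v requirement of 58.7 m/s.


dV = rate * years = 58.7 * 19.9
dV = 1168.1300 m/s

1168.1300 m/s


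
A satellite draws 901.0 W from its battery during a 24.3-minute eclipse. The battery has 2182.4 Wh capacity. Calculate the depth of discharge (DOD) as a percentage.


E_used = P * t / 60 = 901.0 * 24.3 / 60 = 364.9050 Wh
DOD = E_used / E_total * 100 = 364.9050 / 2182.4 * 100
DOD = 16.7204 %

16.7204 %


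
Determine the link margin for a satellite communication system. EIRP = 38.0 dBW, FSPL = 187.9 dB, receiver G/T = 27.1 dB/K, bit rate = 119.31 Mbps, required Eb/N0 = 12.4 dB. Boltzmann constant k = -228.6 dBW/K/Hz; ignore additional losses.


C/N0 = EIRP - FSPL + G/T - k = 38.0 - 187.9 + 27.1 - (-228.6)
C/N0 = 105.8000 dB-Hz
R_b = 119.31 Mbps = 1.1931e+08 bps -> 10*log10(R_b) = 80.7668 dB-Hz
Eb/N0 = C/N0 - 10*log10(R_b) = 105.8000 - 80.7668 = 25.0332 dB
Margin = Eb/N0 - Eb/N0_req = 25.0332 - 12.4 = 12.6332 dB (link closes)

12.6332 dB


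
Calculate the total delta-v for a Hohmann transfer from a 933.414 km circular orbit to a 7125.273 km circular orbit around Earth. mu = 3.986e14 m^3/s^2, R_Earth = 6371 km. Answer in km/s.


r1 = 7304.4140 km = 7.304414e+06 m
r2 = 13496.2730 km = 1.3496273e+07 m
dv1 = sqrt(mu/r1)*(sqrt(2*r2/(r1+r2)) - 1) = 1027.9617 m/s
dv2 = sqrt(mu/r2)*(1 - sqrt(2*r1/(r1+r2))) = 880.1329 m/s
total dv = |dv1| + |dv2| = 1027.9617 + 880.1329 = 1908.0946 m/s = 1.9081 km/s

1.9081 km/s


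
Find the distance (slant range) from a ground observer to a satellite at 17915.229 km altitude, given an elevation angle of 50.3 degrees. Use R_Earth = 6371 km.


h = 17915.229 km, el = 50.3 deg
d = -R_E*sin(el) + sqrt((R_E*sin(el))^2 + 2*R_E*h + h^2)
d = -6371.0000*sin(0.8779006) + sqrt((6371.0000*0.7693996)^2 + 2*6371.0000*17915.229 + 17915.229^2)
d = 19040.9907 km

19040.9907 km


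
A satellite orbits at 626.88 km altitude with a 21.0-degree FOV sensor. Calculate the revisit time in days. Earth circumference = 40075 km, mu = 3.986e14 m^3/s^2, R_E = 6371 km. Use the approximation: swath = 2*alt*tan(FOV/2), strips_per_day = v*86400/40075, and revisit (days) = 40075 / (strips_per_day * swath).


swath = 2*626.88*tan(0.1832596) = 232.3707 km
v = sqrt(mu/r) = 7547.1921 m/s = 7.5472 km/s
strips/day = v*86400/40075 = 7.5472*86400/40075 = 16.2714
coverage/day = strips * swath = 16.2714 * 232.3707 = 3781.0023 km
revisit = 40075 / 3781.0023 = 10.5990 days

10.5990 days


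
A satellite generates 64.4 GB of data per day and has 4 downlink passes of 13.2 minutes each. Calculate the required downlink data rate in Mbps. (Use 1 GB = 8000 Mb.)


total contact time = 4 * 13.2 * 60 = 3168.0000 s
data = 64.4 GB = 515200.0000 Mb
rate = 515200.0000 / 3168.0000 = 162.6263 Mbps

162.6263 Mbps


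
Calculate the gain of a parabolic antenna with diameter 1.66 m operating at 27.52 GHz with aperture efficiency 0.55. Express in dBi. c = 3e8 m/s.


lambda = c/f = 3e8 / 2.752e+10 = 0.01090116 m
G = eta*(pi*D/lambda)^2 = 0.55*(pi*1.66/0.01090116)^2
G = 125873.1094 (linear)
G = 10*log10(125873.1094) = 50.9993 dBi

50.9993 dBi


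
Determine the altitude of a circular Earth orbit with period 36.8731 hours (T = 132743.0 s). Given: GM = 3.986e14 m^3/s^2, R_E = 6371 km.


T = 132743.0 s
r = (mu*T^2/(4*pi^2))^(1/3) = (3.986e14 * 132743.0^2 / (4*pi^2))^(1/3)
r = 5.6242801e+07 m = 56242.8006 km
alt = r - R_E = 56242.8006 - 6371 = 49871.8006 km

49871.8006 km


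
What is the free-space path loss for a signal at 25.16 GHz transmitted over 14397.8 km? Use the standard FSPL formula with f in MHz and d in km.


f = 25.16 GHz = 25160.0000 MHz
d = 14397.8 km
FSPL = 32.44 + 20*log10(25160.0000) + 20*log10(14397.8)
FSPL = 32.44 + 88.0142 + 83.1659
FSPL = 203.6201 dB

203.6201 dB


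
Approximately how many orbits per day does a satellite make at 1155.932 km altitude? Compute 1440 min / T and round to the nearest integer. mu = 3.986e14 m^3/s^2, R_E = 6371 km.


r = 7.526932e+06 m
T = 2*pi*sqrt(r^3/mu) = 6498.8754 s = 108.3146 min
revs/day = 1440 / 108.3146 = 13.2946
Rounded: 13 revolutions per day

13 revolutions per day


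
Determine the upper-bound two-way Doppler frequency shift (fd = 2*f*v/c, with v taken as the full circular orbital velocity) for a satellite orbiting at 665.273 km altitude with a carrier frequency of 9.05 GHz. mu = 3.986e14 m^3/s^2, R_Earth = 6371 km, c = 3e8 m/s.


r = 7.036273e+06 m
v = sqrt(mu/r) = 7526.5735 m/s (worst-case radial velocity)
f = 9.05 GHz = 9.05e+09 Hz
fd = 2*f*v/c = 2*9.05e+09*7526.5735/3.0e+08
fd = 454103.2673 Hz

454103.2673 Hz


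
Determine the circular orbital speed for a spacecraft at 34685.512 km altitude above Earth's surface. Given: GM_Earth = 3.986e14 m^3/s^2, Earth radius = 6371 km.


r = R_E + alt = 6371.0 + 34685.512 = 41056.5120 km = 4.1056512e+07 m
v = sqrt(mu/r) = sqrt(3.986e14 / 4.1056512e+07) = 3115.8577 m/s = 3.1159 km/s

3.1159 km/s


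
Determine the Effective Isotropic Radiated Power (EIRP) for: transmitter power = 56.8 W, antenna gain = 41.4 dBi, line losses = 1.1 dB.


Pt = 56.8 W = 17.5435 dBW
EIRP = Pt_dBW + Gt - losses = 17.5435 + 41.4 - 1.1 = 57.8435 dBW

57.8435 dBW


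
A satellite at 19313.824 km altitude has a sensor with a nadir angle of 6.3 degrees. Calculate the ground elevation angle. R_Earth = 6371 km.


r = R_E + alt = 25684.8240 km
Law of sines in the satellite / Earth-center / ground-point triangle:
  sin(nadir)/R_E = sin(90 + el)/r  =>  cos(el) = (r/R_E)*sin(nadir)
cos(el) = (25684.8240 / 6371.0000) * sin(6.3 deg) = 0.4423962
el = arccos(0.4423962) = 63.7431 deg
(Earth-central angle = 90 - nadir - el = 19.9569 deg)

63.7431 degrees


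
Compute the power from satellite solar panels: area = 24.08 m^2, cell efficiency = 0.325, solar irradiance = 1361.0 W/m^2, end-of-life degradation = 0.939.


P = area * eta * S * degradation
P = 24.08 * 0.325 * 1361.0 * 0.939
P = 10001.4637 W

10001.4637 W


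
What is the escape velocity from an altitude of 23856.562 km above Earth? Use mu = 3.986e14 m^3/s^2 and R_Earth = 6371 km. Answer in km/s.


r = 6371.0 + 23856.562 = 30227.5620 km = 3.0227562e+07 m
v_esc = sqrt(2*mu/r) = sqrt(2*3.986e14 / 3.0227562e+07)
v_esc = 5135.4923 m/s = 5.1355 km/s

5.1355 km/s


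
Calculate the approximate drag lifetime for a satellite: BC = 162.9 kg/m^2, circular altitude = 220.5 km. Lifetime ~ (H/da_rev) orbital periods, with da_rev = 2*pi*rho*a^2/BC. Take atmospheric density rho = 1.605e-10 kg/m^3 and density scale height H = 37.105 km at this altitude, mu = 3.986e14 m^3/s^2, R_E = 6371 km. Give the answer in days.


a = R_E + alt = 6591.5000 km = 6.5915e+06 m
da_rev = 2*pi*rho*a^2/BC = 2*pi*1.605e-10*(6.5915e+06)^2/162.9 = 268.969065 m per revolution
N = H/da_rev = 37105.0000 m / 268.969065 m = 137.9527 revolutions
P = 2*pi*sqrt(a^3/mu) = 5325.8338 s
lifetime = N*P = 137.9527 * 5325.8338 = 734712.9726 s = 8.5036 days

8.5036 days


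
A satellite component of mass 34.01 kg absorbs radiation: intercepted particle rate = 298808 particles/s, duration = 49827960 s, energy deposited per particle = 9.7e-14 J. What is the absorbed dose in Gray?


Total energy deposited = rate * time * E_per
  = 298808 * 49827960 * 9.7e-14 = 1.4442 J
Dose = E_total / mass = 1.4442 / 34.01
Dose = 0.04246493 Gy

0.0425 Gy


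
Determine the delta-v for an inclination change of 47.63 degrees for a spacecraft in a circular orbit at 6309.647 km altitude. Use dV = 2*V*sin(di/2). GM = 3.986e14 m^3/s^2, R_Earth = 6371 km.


r = 12680.6470 km = 1.2680647e+07 m
V = sqrt(mu/r) = 5606.5789 m/s
di = 47.63 deg = 0.8313003 rad
dV = 2*V*sin(di/2) = 2*5606.5789*sin(0.4156502)
dV = 4527.7029 m/s = 4.5277 km/s

4.5277 km/s


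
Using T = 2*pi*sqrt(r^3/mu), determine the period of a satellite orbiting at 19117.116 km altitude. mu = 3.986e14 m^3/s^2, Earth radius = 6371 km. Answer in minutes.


r = 25488.1160 km = 2.5488116e+07 m
T = 2*pi*sqrt(r^3/mu) = 2*pi*sqrt(1.6558203e+22 / 3.986e14)
T = 40496.5311 s = 674.9422 min

674.9422 minutes


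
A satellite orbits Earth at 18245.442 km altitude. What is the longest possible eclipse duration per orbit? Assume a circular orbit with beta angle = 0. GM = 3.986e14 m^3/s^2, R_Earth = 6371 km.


r = 24616.4420 km
T = 640.6162 min
Eclipse fraction = arcsin(R_E/r)/pi = arcsin(6371.0000/24616.4420)/pi
= arcsin(0.2588108)/pi = 0.0833306
Eclipse duration = 0.0833306 * 640.6162 = 53.3829 min

53.3829 minutes


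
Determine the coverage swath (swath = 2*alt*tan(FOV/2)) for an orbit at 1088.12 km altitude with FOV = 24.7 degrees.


FOV = 24.7 deg = 0.4310963 rad
swath = 2 * alt * tan(FOV/2) = 2 * 1088.12 * tan(0.2155482)
swath = 2 * 1088.12 * 0.2189496
swath = 476.4868 km

476.4868 km


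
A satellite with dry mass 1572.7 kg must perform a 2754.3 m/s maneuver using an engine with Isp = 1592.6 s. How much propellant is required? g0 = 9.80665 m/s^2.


ve = Isp * g0 = 1592.6 * 9.80665 = 15618.070790 m/s
mass ratio = exp(dv/ve) = exp(2754.3/15618.070790) = 1.19285955
m_prop = m_dry * (mr - 1) = 1572.7 * (1.19285955 - 1)
m_prop = 303.3102 kg

303.3102 kg


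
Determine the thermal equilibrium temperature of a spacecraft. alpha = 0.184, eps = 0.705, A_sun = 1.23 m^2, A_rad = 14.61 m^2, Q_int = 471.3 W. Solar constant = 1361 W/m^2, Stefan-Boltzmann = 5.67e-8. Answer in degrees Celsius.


Numerator = alpha*S*A_sun + Q_int = 0.184*1361*1.23 + 471.3 = 779.3215 W
Denominator = eps*sigma*A_rad = 0.705*5.67e-8*14.61 = 5.8401283e-07 W/K^4
T^4 = 1.3344253e+09 K^4
T = 191.1277 K = -82.0223 C

-82.0223 degrees Celsius


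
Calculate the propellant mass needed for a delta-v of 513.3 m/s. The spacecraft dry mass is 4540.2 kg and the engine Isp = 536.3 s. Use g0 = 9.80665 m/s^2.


ve = Isp * g0 = 536.3 * 9.80665 = 5259.306395 m/s
mass ratio = exp(dv/ve) = exp(513.3/5259.306395) = 1.10251995
m_prop = m_dry * (mr - 1) = 4540.2 * (1.10251995 - 1)
m_prop = 465.4611 kg

465.4611 kg


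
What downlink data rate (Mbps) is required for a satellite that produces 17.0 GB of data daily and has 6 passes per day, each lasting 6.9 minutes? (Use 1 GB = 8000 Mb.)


total contact time = 6 * 6.9 * 60 = 2484.0000 s
data = 17.0 GB = 136000.0000 Mb
rate = 136000.0000 / 2484.0000 = 54.7504 Mbps

54.7504 Mbps


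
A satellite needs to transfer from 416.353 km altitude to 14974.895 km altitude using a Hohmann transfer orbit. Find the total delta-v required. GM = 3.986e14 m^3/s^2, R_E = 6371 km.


r1 = 6787.3530 km = 6.787353e+06 m
r2 = 21345.8950 km = 2.1345895e+07 m
dv1 = sqrt(mu/r1)*(sqrt(2*r2/(r1+r2)) - 1) = 1776.8428 m/s
dv2 = sqrt(mu/r2)*(1 - sqrt(2*r1/(r1+r2))) = 1319.5744 m/s
total dv = |dv1| + |dv2| = 1776.8428 + 1319.5744 = 3096.4171 m/s = 3.0964 km/s

3.0964 km/s


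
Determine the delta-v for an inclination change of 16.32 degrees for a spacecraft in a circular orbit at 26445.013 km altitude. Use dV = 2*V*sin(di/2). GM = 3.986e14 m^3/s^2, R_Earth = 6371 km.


r = 32816.0130 km = 3.2816013e+07 m
V = sqrt(mu/r) = 3485.1842 m/s
di = 16.32 deg = 0.2848377 rad
dV = 2*V*sin(di/2) = 2*3485.1842*sin(0.1424189)
dV = 989.3595 m/s = 0.9893595 km/s

0.9894 km/s


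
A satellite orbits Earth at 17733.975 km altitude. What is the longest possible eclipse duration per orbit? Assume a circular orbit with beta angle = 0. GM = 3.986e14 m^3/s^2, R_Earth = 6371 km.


r = 24104.9750 km
T = 620.7547 min
Eclipse fraction = arcsin(R_E/r)/pi = arcsin(6371.0000/24104.9750)/pi
= arcsin(0.2643023)/pi = 0.08514166
Eclipse duration = 0.08514166 * 620.7547 = 52.8521 min

52.8521 minutes


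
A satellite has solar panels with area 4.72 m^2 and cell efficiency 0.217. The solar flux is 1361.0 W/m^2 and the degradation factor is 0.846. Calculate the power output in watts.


P = area * eta * S * degradation
P = 4.72 * 0.217 * 1361.0 * 0.846
P = 1179.3161 W

1179.3161 W


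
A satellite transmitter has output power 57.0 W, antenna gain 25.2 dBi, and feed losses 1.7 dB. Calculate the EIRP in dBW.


Pt = 57.0 W = 17.5587 dBW
EIRP = Pt_dBW + Gt - losses = 17.5587 + 25.2 - 1.7 = 41.0587 dBW

41.0587 dBW


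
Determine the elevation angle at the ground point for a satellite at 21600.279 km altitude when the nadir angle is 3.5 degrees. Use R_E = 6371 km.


r = R_E + alt = 27971.2790 km
Law of sines in the satellite / Earth-center / ground-point triangle:
  sin(nadir)/R_E = sin(90 + el)/r  =>  cos(el) = (r/R_E)*sin(nadir)
cos(el) = (27971.2790 / 6371.0000) * sin(3.5 deg) = 0.2680279
el = arccos(0.2680279) = 74.4531 deg
(Earth-central angle = 90 - nadir - el = 12.0469 deg)

74.4531 degrees


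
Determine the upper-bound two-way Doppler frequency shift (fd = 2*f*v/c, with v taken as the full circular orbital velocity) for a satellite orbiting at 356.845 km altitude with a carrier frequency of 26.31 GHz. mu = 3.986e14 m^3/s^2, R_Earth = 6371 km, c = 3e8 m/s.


r = 6.727845e+06 m
v = sqrt(mu/r) = 7697.1626 m/s (worst-case radial velocity)
f = 26.31 GHz = 2.631e+10 Hz
fd = 2*f*v/c = 2*2.631e+10*7697.1626/3.0e+08
fd = 1.3500823e+06 Hz

1.3501e+06 Hz


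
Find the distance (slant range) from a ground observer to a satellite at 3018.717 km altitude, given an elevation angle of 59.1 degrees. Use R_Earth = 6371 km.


h = 3018.717 km, el = 59.1 deg
d = -R_E*sin(el) + sqrt((R_E*sin(el))^2 + 2*R_E*h + h^2)
d = -6371.0000*sin(1.0315) + sqrt((6371.0000*0.8580649)^2 + 2*6371.0000*3018.717 + 3018.717^2)
d = 3334.5353 km

3334.5353 km


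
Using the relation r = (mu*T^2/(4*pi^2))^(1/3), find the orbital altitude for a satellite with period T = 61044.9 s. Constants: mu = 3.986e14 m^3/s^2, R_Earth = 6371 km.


T = 61044.9 s
r = (mu*T^2/(4*pi^2))^(1/3) = (3.986e14 * 61044.9^2 / (4*pi^2))^(1/3)
r = 3.3508792e+07 m = 33508.7924 km
alt = r - R_E = 33508.7924 - 6371 = 27137.7924 km

27137.7924 km


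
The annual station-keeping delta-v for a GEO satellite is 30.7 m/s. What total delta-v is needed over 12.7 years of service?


dV = rate * years = 30.7 * 12.7
dV = 389.8900 m/s

389.8900 m/s


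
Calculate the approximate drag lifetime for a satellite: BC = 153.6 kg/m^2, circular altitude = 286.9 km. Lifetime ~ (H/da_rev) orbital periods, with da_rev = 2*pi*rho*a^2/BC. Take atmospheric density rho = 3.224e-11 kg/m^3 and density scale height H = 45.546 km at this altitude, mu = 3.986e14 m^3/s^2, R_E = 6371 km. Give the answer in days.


a = R_E + alt = 6657.9000 km = 6.6579e+06 m
da_rev = 2*pi*rho*a^2/BC = 2*pi*3.224e-11*(6.6579e+06)^2/153.6 = 58.459921 m per revolution
N = H/da_rev = 45546.0000 m / 58.459921 m = 779.0979 revolutions
P = 2*pi*sqrt(a^3/mu) = 5406.5114 s
lifetime = N*P = 779.0979 * 5406.5114 = 4.2122015e+06 s = 48.7523 days

48.7523 days


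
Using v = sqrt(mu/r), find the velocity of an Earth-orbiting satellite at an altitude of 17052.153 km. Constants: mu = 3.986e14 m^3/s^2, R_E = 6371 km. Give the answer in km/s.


r = R_E + alt = 6371.0 + 17052.153 = 23423.1530 km = 2.3423153e+07 m
v = sqrt(mu/r) = sqrt(3.986e14 / 2.3423153e+07) = 4125.2091 m/s = 4.1252 km/s

4.1252 km/s


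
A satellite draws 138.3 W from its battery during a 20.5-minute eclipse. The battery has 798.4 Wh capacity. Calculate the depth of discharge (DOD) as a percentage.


E_used = P * t / 60 = 138.3 * 20.5 / 60 = 47.2525 Wh
DOD = E_used / E_total * 100 = 47.2525 / 798.4 * 100
DOD = 5.9184 %

5.9184 %


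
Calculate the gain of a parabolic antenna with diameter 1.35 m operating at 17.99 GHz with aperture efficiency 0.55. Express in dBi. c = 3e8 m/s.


lambda = c/f = 3e8 / 1.799e+10 = 0.01667593 m
G = eta*(pi*D/lambda)^2 = 0.55*(pi*1.35/0.01667593)^2
G = 35575.3998 (linear)
G = 10*log10(35575.3998) = 45.5115 dBi

45.5115 dBi


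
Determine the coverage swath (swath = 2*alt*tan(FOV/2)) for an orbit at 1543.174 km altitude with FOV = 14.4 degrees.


FOV = 14.4 deg = 0.2513274 rad
swath = 2 * alt * tan(FOV/2) = 2 * 1543.174 * tan(0.1256637)
swath = 2 * 1543.174 * 0.1263294
swath = 389.8964 km

389.8964 km


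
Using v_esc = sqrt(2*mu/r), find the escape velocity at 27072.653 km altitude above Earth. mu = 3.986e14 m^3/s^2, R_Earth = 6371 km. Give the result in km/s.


r = 6371.0 + 27072.653 = 33443.6530 km = 3.3443653e+07 m
v_esc = sqrt(2*mu/r) = sqrt(2*3.986e14 / 3.3443653e+07)
v_esc = 4882.3262 m/s = 4.8823 km/s

4.8823 km/s


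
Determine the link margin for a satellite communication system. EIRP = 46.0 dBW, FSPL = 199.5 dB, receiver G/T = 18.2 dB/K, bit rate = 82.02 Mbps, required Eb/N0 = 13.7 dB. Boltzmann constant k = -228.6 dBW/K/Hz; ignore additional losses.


C/N0 = EIRP - FSPL + G/T - k = 46.0 - 199.5 + 18.2 - (-228.6)
C/N0 = 93.3000 dB-Hz
R_b = 82.02 Mbps = 8.202e+07 bps -> 10*log10(R_b) = 79.1392 dB-Hz
Eb/N0 = C/N0 - 10*log10(R_b) = 93.3000 - 79.1392 = 14.1608 dB
Margin = Eb/N0 - Eb/N0_req = 14.1608 - 13.7 = 0.4608024 dB (link closes)

0.4608 dB


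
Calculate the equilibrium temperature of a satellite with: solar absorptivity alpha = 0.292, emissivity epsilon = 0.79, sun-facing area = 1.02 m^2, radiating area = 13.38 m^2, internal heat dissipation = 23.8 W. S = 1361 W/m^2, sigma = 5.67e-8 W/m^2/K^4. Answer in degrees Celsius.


Numerator = alpha*S*A_sun + Q_int = 0.292*1361*1.02 + 23.8 = 429.1602 W
Denominator = eps*sigma*A_rad = 0.79*5.67e-8*13.38 = 5.9933034e-07 W/K^4
T^4 = 7.1606627e+08 K^4
T = 163.5831 K = -109.5669 C

-109.5669 degrees Celsius


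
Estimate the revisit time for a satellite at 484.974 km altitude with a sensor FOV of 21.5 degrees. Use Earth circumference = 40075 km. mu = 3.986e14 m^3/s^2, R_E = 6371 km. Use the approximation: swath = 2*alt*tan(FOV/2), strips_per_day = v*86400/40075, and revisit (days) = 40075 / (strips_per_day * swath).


swath = 2*484.974*tan(0.1876229) = 184.1504 km
v = sqrt(mu/r) = 7624.8985 m/s = 7.6249 km/s
strips/day = v*86400/40075 = 7.6249*86400/40075 = 16.4390
coverage/day = strips * swath = 16.4390 * 184.1504 = 3027.2403 km
revisit = 40075 / 3027.2403 = 13.2381 days

13.2381 days


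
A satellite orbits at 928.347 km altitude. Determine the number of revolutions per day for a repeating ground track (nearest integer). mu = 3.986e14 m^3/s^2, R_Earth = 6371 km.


r = 7.299347e+06 m
T = 2*pi*sqrt(r^3/mu) = 6206.3639 s = 103.4394 min
revs/day = 1440 / 103.4394 = 13.9212
Rounded: 14 revolutions per day

14 revolutions per day


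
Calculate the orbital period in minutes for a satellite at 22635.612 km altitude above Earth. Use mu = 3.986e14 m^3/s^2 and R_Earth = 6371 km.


r = 29006.6120 km = 2.9006612e+07 m
T = 2*pi*sqrt(r^3/mu) = 2*pi*sqrt(2.4405686e+22 / 3.986e14)
T = 49165.0777 s = 819.4180 min

819.4180 minutes


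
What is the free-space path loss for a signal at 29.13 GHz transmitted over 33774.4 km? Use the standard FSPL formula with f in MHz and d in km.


f = 29.13 GHz = 29130.0000 MHz
d = 33774.4 km
FSPL = 32.44 + 20*log10(29130.0000) + 20*log10(33774.4)
FSPL = 32.44 + 89.2868 + 90.5718
FSPL = 212.2986 dB

212.2986 dB


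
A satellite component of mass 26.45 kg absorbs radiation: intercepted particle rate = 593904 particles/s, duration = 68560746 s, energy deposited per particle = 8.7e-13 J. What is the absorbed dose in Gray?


Total energy deposited = rate * time * E_per
  = 593904 * 68560746 * 8.7e-13 = 35.4251 J
Dose = E_total / mass = 35.4251 / 26.45
Dose = 1.3393 Gy

1.3393 Gy


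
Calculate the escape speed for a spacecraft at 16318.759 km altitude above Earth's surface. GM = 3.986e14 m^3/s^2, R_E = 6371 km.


r = 6371.0 + 16318.759 = 22689.7590 km = 2.2689759e+07 m
v_esc = sqrt(2*mu/r) = sqrt(2*3.986e14 / 2.2689759e+07)
v_esc = 5927.4610 m/s = 5.9275 km/s

5.9275 km/s


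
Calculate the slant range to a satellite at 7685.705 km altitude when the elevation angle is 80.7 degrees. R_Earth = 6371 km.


h = 7685.705 km, el = 80.7 deg
d = -R_E*sin(el) + sqrt((R_E*sin(el))^2 + 2*R_E*h + h^2)
d = -6371.0000*sin(1.4085) + sqrt((6371.0000*0.9868557)^2 + 2*6371.0000*7685.705 + 7685.705^2)
d = 7731.6910 km

7731.6910 km


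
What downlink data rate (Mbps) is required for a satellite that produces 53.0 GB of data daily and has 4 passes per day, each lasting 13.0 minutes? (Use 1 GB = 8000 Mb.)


total contact time = 4 * 13.0 * 60 = 3120.0000 s
data = 53.0 GB = 424000.0000 Mb
rate = 424000.0000 / 3120.0000 = 135.8974 Mbps

135.8974 Mbps


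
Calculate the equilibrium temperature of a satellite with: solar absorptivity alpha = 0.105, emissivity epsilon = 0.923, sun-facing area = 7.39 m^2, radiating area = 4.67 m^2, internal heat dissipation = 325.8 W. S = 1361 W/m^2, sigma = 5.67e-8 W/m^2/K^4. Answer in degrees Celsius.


Numerator = alpha*S*A_sun + Q_int = 0.105*1361*7.39 + 325.8 = 1381.8679 W
Denominator = eps*sigma*A_rad = 0.923*5.67e-8*4.67 = 2.4440025e-07 W/K^4
T^4 = 5.6541185e+09 K^4
T = 274.2150 K = 1.0650 C

1.0650 degrees Celsius


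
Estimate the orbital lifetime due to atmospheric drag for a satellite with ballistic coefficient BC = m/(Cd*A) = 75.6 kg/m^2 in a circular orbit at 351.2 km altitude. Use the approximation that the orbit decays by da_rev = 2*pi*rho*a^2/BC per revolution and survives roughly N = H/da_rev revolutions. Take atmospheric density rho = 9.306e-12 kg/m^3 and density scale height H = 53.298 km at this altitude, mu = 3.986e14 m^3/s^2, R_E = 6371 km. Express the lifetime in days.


a = R_E + alt = 6722.2000 km = 6.7222e+06 m
da_rev = 2*pi*rho*a^2/BC = 2*pi*9.306e-12*(6.7222e+06)^2/75.6 = 34.949742 m per revolution
N = H/da_rev = 53298.0000 m / 34.949742 m = 1524.9898 revolutions
P = 2*pi*sqrt(a^3/mu) = 5485.0219 s
lifetime = N*P = 1524.9898 * 5485.0219 = 8.3646023e+06 s = 96.8125 days

96.8125 days


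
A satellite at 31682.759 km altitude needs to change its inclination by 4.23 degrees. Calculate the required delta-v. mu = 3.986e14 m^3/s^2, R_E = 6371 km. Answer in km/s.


r = 38053.7590 km = 3.8053759e+07 m
V = sqrt(mu/r) = 3236.4572 m/s
di = 4.23 deg = 0.07382743 rad
dV = 2*V*sin(di/2) = 2*3236.4572*sin(0.03691371)
dV = 238.8850 m/s = 0.238885 km/s

0.2389 km/s


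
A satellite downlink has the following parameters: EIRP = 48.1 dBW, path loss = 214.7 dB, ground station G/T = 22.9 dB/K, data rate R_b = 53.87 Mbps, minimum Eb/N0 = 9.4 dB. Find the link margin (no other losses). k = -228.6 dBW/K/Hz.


C/N0 = EIRP - FSPL + G/T - k = 48.1 - 214.7 + 22.9 - (-228.6)
C/N0 = 84.9000 dB-Hz
R_b = 53.87 Mbps = 5.387e+07 bps -> 10*log10(R_b) = 77.3135 dB-Hz
Eb/N0 = C/N0 - 10*log10(R_b) = 84.9000 - 77.3135 = 7.5865 dB
Margin = Eb/N0 - Eb/N0_req = 7.5865 - 9.4 = -1.8135 dB (negative margin: link does not close)

-1.8135 dB


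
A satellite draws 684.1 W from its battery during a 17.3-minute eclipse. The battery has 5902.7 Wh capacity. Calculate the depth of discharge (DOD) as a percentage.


E_used = P * t / 60 = 684.1 * 17.3 / 60 = 197.2488 Wh
DOD = E_used / E_total * 100 = 197.2488 / 5902.7 * 100
DOD = 3.3417 %

3.3417 %


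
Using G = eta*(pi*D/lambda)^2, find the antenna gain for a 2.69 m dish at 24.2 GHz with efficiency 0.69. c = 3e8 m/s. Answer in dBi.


lambda = c/f = 3e8 / 2.42e+10 = 0.01239669 m
G = eta*(pi*D/lambda)^2 = 0.69*(pi*2.69/0.01239669)^2
G = 320657.6598 (linear)
G = 10*log10(320657.6598) = 55.0604 dBi

55.0604 dBi


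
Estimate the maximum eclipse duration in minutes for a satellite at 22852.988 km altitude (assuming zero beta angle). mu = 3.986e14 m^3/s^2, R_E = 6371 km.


r = 29223.9880 km
T = 828.6463 min
Eclipse fraction = arcsin(R_E/r)/pi = arcsin(6371.0000/29223.9880)/pi
= arcsin(0.2180058)/pi = 0.06995518
Eclipse duration = 0.06995518 * 828.6463 = 57.9681 min

57.9681 minutes


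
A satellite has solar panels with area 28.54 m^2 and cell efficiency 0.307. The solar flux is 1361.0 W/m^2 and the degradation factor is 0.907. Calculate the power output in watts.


P = area * eta * S * degradation
P = 28.54 * 0.307 * 1361.0 * 0.907
P = 10815.7778 W

10815.7778 W


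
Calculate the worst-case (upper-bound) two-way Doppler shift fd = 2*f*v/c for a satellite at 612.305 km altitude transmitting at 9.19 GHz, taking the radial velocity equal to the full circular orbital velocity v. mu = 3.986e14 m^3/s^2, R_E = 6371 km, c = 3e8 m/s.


r = 6.983305e+06 m
v = sqrt(mu/r) = 7555.0639 m/s (worst-case radial velocity)
f = 9.19 GHz = 9.19e+09 Hz
fd = 2*f*v/c = 2*9.19e+09*7555.0639/3.0e+08
fd = 462873.5816 Hz

462873.5816 Hz


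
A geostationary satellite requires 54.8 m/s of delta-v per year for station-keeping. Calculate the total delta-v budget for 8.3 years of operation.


dV = rate * years = 54.8 * 8.3
dV = 454.8400 m/s

454.8400 m/s


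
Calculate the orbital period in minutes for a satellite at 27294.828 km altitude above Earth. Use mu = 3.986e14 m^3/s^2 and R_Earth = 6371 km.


r = 33665.8280 km = 3.3665828e+07 m
T = 2*pi*sqrt(r^3/mu) = 2*pi*sqrt(3.8156445e+22 / 3.986e14)
T = 61474.5236 s = 1024.5754 min

1024.5754 minutes


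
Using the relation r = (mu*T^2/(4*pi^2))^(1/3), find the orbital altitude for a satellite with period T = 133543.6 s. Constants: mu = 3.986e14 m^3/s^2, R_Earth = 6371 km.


T = 133543.6 s
r = (mu*T^2/(4*pi^2))^(1/3) = (3.986e14 * 133543.6^2 / (4*pi^2))^(1/3)
r = 5.6468715e+07 m = 56468.7151 km
alt = r - R_E = 56468.7151 - 6371 = 50097.7151 km

50097.7151 km


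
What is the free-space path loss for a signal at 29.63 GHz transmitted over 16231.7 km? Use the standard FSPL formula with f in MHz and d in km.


f = 29.63 GHz = 29630.0000 MHz
d = 16231.7 km
FSPL = 32.44 + 20*log10(29630.0000) + 20*log10(16231.7)
FSPL = 32.44 + 89.4346 + 84.2073
FSPL = 206.0819 dB

206.0819 dB


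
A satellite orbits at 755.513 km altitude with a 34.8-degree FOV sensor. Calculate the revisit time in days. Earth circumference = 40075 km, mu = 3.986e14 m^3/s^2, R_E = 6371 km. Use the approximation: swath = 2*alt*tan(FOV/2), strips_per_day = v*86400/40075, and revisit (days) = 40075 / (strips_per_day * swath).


swath = 2*755.513*tan(0.3036873) = 473.5268 km
v = sqrt(mu/r) = 7478.7688 m/s = 7.4788 km/s
strips/day = v*86400/40075 = 7.4788*86400/40075 = 16.1239
coverage/day = strips * swath = 16.1239 * 473.5268 = 7635.1034 km
revisit = 40075 / 7635.1034 = 5.2488 days

5.2488 days


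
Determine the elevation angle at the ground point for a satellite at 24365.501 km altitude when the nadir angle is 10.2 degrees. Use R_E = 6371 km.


r = R_E + alt = 30736.5010 km
Law of sines in the satellite / Earth-center / ground-point triangle:
  sin(nadir)/R_E = sin(90 + el)/r  =>  cos(el) = (r/R_E)*sin(nadir)
cos(el) = (30736.5010 / 6371.0000) * sin(10.2 deg) = 0.8543345
el = arccos(0.8543345) = 31.3137 deg
(Earth-central angle = 90 - nadir - el = 48.4863 deg)

31.3137 degrees


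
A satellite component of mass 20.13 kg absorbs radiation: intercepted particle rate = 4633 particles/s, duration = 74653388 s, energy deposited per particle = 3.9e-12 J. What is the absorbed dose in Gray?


Total energy deposited = rate * time * E_per
  = 4633 * 74653388 * 3.9e-12 = 1.3489 J
Dose = E_total / mass = 1.3489 / 20.13
Dose = 0.06700893 Gy

0.0670 Gy


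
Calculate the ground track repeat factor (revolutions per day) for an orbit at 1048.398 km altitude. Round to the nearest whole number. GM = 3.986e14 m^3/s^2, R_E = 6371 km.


r = 7.419398e+06 m
T = 2*pi*sqrt(r^3/mu) = 6360.1041 s = 106.0017 min
revs/day = 1440 / 106.0017 = 13.5847
Rounded: 14 revolutions per day

14 revolutions per day


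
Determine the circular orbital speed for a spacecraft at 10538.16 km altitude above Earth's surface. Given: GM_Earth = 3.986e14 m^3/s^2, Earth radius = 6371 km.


r = R_E + alt = 6371.0 + 10538.16 = 16909.1600 km = 1.690916e+07 m
v = sqrt(mu/r) = sqrt(3.986e14 / 1.690916e+07) = 4855.2057 m/s = 4.8552 km/s

4.8552 km/s


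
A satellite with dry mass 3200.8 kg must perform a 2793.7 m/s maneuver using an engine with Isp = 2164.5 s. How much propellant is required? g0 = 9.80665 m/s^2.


ve = Isp * g0 = 2164.5 * 9.80665 = 21226.493925 m/s
mass ratio = exp(dv/ve) = exp(2793.7/21226.493925) = 1.14066773
m_prop = m_dry * (mr - 1) = 3200.8 * (1.14066773 - 1)
m_prop = 450.2493 kg

450.2493 kg
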